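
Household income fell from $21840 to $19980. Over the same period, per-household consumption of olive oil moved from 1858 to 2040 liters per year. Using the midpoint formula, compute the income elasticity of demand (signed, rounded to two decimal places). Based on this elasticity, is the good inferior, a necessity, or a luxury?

%ΔQ = (2040 − 1858)/[( 1858 + 2040)/2] = 182/1949 = 0.093381…
%ΔIncome = (19980 − 21840)/[( 21840 + 19980)/2] = -1860/20910 = -0.088952…
E_income = (182/1949) / (-1860/20910) = -1.0497…
E_income < 0 ⇒ inferior good.

-1.05; inferior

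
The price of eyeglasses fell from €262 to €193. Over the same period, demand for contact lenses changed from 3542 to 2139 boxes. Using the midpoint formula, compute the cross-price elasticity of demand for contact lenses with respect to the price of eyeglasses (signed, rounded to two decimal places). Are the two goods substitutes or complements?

1.63; substitutes

%ΔQ_{contact lenses} = (2139 − 3542)/avg = -1403/2840.5 = -0.493927…
%ΔP_{eyeglasses} = (193 − 262)/avg = -69/227.5 = -0.303296…
E_cross = (-1403/2840.5) / (-69/227.5) = 1.6285…
E_cross > 0 ⇒ the goods are substitutes.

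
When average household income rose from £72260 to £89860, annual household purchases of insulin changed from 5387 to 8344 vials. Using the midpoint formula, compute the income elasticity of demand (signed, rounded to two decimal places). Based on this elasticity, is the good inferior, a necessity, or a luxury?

%ΔQ = (8344 − 5387)/[( 5387 + 8344)/2] = 2957/6865.5 = 0.430704…
%ΔIncome = (89860 − 72260)/[( 72260 + 89860)/2] = 17600/81060 = 0.217123…
E_income = (2957/6865.5) / (17600/81060) = 1.9836…
E_income > 1 ⇒ normal good, luxury.

1.98; luxury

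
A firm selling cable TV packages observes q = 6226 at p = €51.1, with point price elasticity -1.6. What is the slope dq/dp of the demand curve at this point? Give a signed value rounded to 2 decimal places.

-194.94

Ed = (dq/dp)·(p/q) ⇒ dq/dp = Ed·q/p = (-1.6)·6226/51.1 = -194.9432…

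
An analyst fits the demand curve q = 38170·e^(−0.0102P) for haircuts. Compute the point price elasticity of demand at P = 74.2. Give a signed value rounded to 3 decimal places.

dq/dP = −0.0102·q = -182.655. At P = 74.2, q = 17907.3.
Ed = (dq/dP)·(P/q) = (-182.655) × (74.2/17907.3) = -0.75684

-0.757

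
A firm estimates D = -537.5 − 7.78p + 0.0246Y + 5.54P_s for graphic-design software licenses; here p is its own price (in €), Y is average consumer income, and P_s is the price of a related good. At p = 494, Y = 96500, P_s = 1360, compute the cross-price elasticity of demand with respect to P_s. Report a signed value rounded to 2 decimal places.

1.36

At the given values, D = -537.5 − 7.78(494) + 0.0246(96500) + 5.54(1360) = 5527.48.
∂D/∂P_s = 5.54.
E = (5.54) × (1360/5527.48) = 1.3630…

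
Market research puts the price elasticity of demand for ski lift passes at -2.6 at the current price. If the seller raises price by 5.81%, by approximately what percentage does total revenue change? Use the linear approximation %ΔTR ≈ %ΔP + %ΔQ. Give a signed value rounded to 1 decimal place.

-9.3%

%ΔQ ≈ Ed × %ΔP = (-2.6) × (+5.81%) = -15.1060%
%ΔTR ≈ %ΔP + %ΔQ = (+5.81%) + (-15.1060%) = -9.2960%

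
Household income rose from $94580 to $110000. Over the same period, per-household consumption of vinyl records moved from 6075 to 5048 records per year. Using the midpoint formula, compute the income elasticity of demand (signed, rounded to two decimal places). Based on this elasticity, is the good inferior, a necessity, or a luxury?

%ΔQ = (5048 − 6075)/[( 6075 + 5048)/2] = -1027/5561.5 = -0.184662…
%ΔIncome = (110000 − 94580)/[( 94580 + 110000)/2] = 15420/102290 = 0.150747…
E_income = (-1027/5561.5) / (15420/102290) = -1.2249…
E_income < 0 ⇒ inferior good.

-1.22; inferior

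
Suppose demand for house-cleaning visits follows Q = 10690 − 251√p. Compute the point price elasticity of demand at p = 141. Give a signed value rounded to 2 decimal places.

-0.19

dQ/dp = −251/(2√p) = -10.569. At p = 141, Q = 7709.54.
Ed = (dQ/dp)·(p/Q) = (-10.569) × (141/7709.54) = -0.1932…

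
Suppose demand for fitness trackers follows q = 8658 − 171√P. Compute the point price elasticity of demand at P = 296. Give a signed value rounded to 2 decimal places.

dq/dP = −171/(2√P) = -4.96959. At P = 296, q = 5716.
Ed = (dq/dP)·(P/q) = (-4.96959) × (296/5716) = -0.2573…

-0.26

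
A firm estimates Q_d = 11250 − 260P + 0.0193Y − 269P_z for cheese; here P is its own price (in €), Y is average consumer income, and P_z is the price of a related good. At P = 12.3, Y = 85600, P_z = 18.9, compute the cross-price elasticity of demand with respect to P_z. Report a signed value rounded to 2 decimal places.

At the given values, Q_d = 11250 − 260(12.3) + 0.0193(85600) − 269(18.9) = 4619.98.
∂Q_d/∂P_z = -269.
E = (-269) × (18.9/4619.98) = -1.1004…

-1.10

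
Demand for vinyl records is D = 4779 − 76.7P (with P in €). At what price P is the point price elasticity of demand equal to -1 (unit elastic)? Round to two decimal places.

31.15

Ed = −76.7P/(4779 − 76.7P). Set this equal to -1:
76.7P = 1·(4779 − 76.7P) ⇒ 76.7P(1 + 1) = 1·4779
P = 1·4779 / (76.7·2) = 31.1538…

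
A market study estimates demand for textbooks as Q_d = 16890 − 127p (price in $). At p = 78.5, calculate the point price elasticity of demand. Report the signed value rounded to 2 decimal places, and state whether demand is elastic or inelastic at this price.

-1.44; elastic

dQ_d/dp = −127. At p = 78.5, Q_d = 16890 − 127(78.5) = 6920.5.
Ed = (dQ_d/dp)·(p/Q_d) = −127 × (78.5/6920.5) = -1.4405…
|Ed| = 1.44 > 1, so demand is elastic.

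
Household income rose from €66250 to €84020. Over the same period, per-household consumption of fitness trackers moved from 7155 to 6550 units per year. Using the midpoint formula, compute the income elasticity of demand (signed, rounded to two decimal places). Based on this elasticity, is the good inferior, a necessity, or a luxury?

%ΔQ = (6550 − 7155)/[( 7155 + 6550)/2] = -605/6852.5 = -0.088288…
%ΔIncome = (84020 − 66250)/[( 66250 + 84020)/2] = 17770/75135 = 0.236507…
E_income = (-605/6852.5) / (17770/75135) = -0.3733…
E_income < 0 ⇒ inferior good.

-0.37; inferior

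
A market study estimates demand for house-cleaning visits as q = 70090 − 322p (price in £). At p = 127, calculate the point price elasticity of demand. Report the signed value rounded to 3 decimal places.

-1.401

dq/dp = −322. At p = 127, q = 70090 − 322(127) = 29196.
Ed = (dq/dp)·(p/q) = −322 × (127/29196) = -1.40067…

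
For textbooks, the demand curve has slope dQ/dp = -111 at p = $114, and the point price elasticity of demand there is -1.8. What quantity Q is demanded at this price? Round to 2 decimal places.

Ed = (dQ/dp)·(p/Q) ⇒ Q = (dQ/dp)·p/Ed = (-111)·114/(-1.8) = 7030

7030.00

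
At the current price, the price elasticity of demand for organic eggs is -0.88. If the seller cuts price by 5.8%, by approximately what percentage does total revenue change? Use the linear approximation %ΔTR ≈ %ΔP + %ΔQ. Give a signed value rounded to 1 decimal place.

%ΔQ ≈ Ed × %ΔP = (-0.88) × (-5.8%) = +5.1040%
%ΔTR ≈ %ΔP + %ΔQ = (-5.8%) + (+5.1040%) = -0.6960%

-0.7%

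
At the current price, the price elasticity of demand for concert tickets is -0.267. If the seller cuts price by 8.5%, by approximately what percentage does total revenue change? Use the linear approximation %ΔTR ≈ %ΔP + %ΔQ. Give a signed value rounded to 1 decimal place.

-6.2%

%ΔQ ≈ Ed × %ΔP = (-0.267) × (-8.5%) = +2.2695%
%ΔTR ≈ %ΔP + %ΔQ = (-8.5%) + (+2.2695%) = -6.2305%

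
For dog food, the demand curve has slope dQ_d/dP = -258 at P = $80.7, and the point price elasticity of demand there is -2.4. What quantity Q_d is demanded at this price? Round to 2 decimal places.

8675.25

Ed = (dQ_d/dP)·(P/Q_d) ⇒ Q_d = (dQ_d/dP)·P/Ed = (-258)·80.7/(-2.4) = 8675.25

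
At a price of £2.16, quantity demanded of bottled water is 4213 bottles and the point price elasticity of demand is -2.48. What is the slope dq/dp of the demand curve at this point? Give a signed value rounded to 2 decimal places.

-4837.15

Ed = (dq/dp)·(p/q) ⇒ dq/dp = Ed·q/p = (-2.48)·4213/2.16 = -4837.1481…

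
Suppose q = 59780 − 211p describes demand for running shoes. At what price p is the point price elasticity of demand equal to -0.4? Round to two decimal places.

Ed = −211p/(59780 − 211p). Set this equal to -0.4:
211p = 0.4·(59780 − 211p) ⇒ 211p(1 + 0.4) = 0.4·59780
p = 0.4·59780 / (211·1.4) = 80.9478…

80.95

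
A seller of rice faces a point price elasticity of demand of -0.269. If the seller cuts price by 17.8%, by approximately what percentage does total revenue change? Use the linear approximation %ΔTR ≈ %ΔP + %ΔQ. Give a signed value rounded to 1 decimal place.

-13.0%

%ΔQ ≈ Ed × %ΔP = (-0.269) × (-17.8%) = +4.7882%
%ΔTR ≈ %ΔP + %ΔQ = (-17.8%) + (+4.7882%) = -13.0118%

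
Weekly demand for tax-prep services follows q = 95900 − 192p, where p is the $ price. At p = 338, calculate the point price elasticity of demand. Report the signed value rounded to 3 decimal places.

-2.093

dq/dp = −192. At p = 338, q = 95900 − 192(338) = 31004.
Ed = (dq/dp)·(p/q) = −192 × (338/31004) = -2.09314…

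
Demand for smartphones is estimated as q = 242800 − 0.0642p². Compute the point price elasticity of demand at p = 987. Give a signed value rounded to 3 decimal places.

dq/dp = −2·0.0642·p = -126.7308. At p = 987, q = 180258.3502.
Ed = (dq/dp)·(p/q) = (-126.7308) × (987/180258.3502) = -0.69391…

-0.694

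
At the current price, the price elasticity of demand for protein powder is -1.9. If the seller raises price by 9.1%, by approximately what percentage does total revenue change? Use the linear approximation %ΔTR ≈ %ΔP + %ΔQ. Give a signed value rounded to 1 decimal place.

%ΔQ ≈ Ed × %ΔP = (-1.9) × (+9.1%) = -17.2900%
%ΔTR ≈ %ΔP + %ΔQ = (+9.1%) + (-17.2900%) = -8.1900%

-8.2%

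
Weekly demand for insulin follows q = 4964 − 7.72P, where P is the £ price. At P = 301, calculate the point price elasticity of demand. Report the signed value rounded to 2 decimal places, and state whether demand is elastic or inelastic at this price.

dq/dP = −7.72. At P = 301, q = 4964 − 7.72(301) = 2640.28.
Ed = (dq/dP)·(P/q) = −7.72 × (301/2640.28) = -0.8801…
|Ed| = 0.88 < 1, so demand is inelastic.

-0.88; inelastic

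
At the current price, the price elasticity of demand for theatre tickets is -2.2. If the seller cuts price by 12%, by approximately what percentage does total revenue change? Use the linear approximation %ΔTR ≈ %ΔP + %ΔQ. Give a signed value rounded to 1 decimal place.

%ΔQ ≈ Ed × %ΔP = (-2.2) × (-12%) = +26.4000%
%ΔTR ≈ %ΔP + %ΔQ = (-12%) + (+26.4000%) = +14.4000%

+14.4%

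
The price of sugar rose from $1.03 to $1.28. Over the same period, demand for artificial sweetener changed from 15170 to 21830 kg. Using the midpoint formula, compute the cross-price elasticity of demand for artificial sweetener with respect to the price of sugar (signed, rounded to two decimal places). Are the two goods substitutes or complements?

1.66; substitutes

%ΔQ_{artificial sweetener} = (21830 − 15170)/avg = 6660/18500 = 0.36
%ΔP_{sugar} = (1.28 − 1.03)/avg = 0.25/1.155 = 0.216450…
E_cross = (6660/18500) / (0.25/1.155) = 1.6632
E_cross > 0 ⇒ the goods are substitutes.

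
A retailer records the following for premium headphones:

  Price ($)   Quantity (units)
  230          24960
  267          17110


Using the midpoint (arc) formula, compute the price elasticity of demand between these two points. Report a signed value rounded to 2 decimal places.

%ΔQ = (17110 − 24960) / [(24960 + 17110)/2] = -7850/21035 = -0.373187…
%ΔP = (267 − 230) / [(230 + 267)/2] = 37/248.5 = 0.148893…
Arc Ed = %ΔQ / %ΔP = (-7850/21035) / (37/248.5) = -2.5064…

-2.51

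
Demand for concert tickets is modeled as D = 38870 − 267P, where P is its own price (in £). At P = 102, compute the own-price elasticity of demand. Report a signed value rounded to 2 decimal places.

-2.34

At the given values, D = 38870 − 267(102) = 11636.
∂D/∂P = −267.
E = (-267) × (102/11636) = -2.3404…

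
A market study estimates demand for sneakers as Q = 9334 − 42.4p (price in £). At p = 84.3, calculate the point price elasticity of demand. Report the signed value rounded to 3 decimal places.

dQ/dp = −42.4. At p = 84.3, Q = 9334 − 42.4(84.3) = 5759.68.
Ed = (dQ/dp)·(p/Q) = −42.4 × (84.3/5759.68) = -0.62057…

-0.621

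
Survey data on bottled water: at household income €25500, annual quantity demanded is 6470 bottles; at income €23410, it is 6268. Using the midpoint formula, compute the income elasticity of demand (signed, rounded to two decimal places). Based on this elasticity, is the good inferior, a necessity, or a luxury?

0.37; necessity

%ΔQ = (6268 − 6470)/[( 6470 + 6268)/2] = -202/6369 = -0.031716…
%ΔIncome = (23410 − 25500)/[( 25500 + 23410)/2] = -2090/24455 = -0.085463…
E_income = (-202/6369) / (-2090/24455) = 0.3711…
0 < E_income < 1 ⇒ normal good, necessity.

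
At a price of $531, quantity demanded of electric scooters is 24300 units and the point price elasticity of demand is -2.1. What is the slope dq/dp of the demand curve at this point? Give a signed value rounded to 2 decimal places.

Ed = (dq/dp)·(p/q) ⇒ dq/dp = Ed·q/p = (-2.1)·24300/531 = -96.1016…

-96.10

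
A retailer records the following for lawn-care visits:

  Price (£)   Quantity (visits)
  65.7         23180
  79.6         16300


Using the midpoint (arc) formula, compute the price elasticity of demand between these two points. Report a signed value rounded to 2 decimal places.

-1.82

%ΔQ = (16300 − 23180) / [(23180 + 16300)/2] = -6880/19740 = -0.348530…
%ΔP = (79.6 − 65.7) / [(65.7 + 79.6)/2] = 13.9/72.65 = 0.191328…
Arc Ed = %ΔQ / %ΔP = (-6880/19740) / (13.9/72.65) = -1.8216…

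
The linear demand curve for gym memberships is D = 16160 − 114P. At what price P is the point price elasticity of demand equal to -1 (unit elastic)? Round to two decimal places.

70.88

Ed = −114P/(16160 − 114P). Set this equal to -1:
114P = 1·(16160 − 114P) ⇒ 114P(1 + 1) = 1·16160
P = 1·16160 / (114·2) = 70.8771…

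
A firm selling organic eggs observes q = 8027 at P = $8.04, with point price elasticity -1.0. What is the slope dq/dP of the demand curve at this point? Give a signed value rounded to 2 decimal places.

-998.38

Ed = (dq/dP)·(P/q) ⇒ dq/dP = Ed·q/P = (-1.0)·8027/8.04 = -998.3830…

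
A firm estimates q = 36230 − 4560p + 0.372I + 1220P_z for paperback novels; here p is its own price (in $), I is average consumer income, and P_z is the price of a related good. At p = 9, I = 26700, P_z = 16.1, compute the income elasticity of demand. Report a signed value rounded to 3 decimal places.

At the given values, q = 36230 − 4560(9) + 0.372(26700) + 1220(16.1) = 24764.4.
∂q/∂I = 0.372.
E = (0.372) × (26700/24764.4) = 0.40107…

0.401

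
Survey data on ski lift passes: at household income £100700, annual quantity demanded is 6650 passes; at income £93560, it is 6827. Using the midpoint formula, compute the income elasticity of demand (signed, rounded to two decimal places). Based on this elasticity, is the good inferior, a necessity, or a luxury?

-0.36; inferior

%ΔQ = (6827 − 6650)/[( 6650 + 6827)/2] = 177/6738.5 = 0.026266…
%ΔIncome = (93560 − 100700)/[( 100700 + 93560)/2] = -7140/97130 = -0.073509…
E_income = (177/6738.5) / (-7140/97130) = -0.3573…
E_income < 0 ⇒ inferior good.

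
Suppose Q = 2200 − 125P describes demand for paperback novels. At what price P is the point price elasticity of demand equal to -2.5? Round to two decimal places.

Ed = −125P/(2200 − 125P). Set this equal to -2.5:
125P = 2.5·(2200 − 125P) ⇒ 125P(1 + 2.5) = 2.5·2200
P = 2.5·2200 / (125·3.5) = 12.5714…

12.57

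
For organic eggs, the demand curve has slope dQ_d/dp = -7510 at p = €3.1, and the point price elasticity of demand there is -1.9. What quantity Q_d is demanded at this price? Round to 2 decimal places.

Ed = (dQ_d/dp)·(p/Q_d) ⇒ Q_d = (dQ_d/dp)·p/Ed = (-7510)·3.1/(-1.9) = 12253.1578…

12253.16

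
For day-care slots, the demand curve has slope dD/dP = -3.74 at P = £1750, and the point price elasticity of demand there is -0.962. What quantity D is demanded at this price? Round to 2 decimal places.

Ed = (dD/dP)·(P/D) ⇒ D = (dD/dP)·P/Ed = (-3.74)·1750/(-0.962) = 6803.5343…

6803.53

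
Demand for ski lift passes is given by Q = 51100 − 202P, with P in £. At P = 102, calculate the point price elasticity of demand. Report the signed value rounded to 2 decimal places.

-0.68

dQ/dP = −202. At P = 102, Q = 51100 − 202(102) = 30496.
Ed = (dQ/dP)·(P/Q) = −202 × (102/30496) = -0.6756…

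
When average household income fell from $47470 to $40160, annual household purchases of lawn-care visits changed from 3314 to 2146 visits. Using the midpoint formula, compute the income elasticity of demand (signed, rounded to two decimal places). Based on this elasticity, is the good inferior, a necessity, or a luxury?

2.56; luxury

%ΔQ = (2146 − 3314)/[( 3314 + 2146)/2] = -1168/2730 = -0.427838…
%ΔIncome = (40160 − 47470)/[( 47470 + 40160)/2] = -7310/43815 = -0.166837…
E_income = (-1168/2730) / (-7310/43815) = 2.5643…
E_income > 1 ⇒ normal good, luxury.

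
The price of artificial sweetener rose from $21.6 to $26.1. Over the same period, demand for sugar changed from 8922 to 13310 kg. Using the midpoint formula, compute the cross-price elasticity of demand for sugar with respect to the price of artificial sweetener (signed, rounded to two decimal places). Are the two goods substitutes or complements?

2.09; substitutes

%ΔQ_{sugar} = (13310 − 8922)/avg = 4388/11116 = 0.394746…
%ΔP_{artificial sweetener} = (26.1 − 21.6)/avg = 4.5/23.85 = 0.188679…
E_cross = (4388/11116) / (4.5/23.85) = 2.0921…
E_cross > 0 ⇒ the goods are substitutes.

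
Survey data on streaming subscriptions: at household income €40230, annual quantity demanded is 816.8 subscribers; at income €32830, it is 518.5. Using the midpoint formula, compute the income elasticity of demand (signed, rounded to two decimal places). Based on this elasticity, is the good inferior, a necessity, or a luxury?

2.21; luxury

%ΔQ = (518.5 − 816.8)/[( 816.8 + 518.5)/2] = -298.3/667.65 = -0.446790…
%ΔIncome = (32830 − 40230)/[( 40230 + 32830)/2] = -7400/36530 = -0.202573…
E_income = (-298.3/667.65) / (-7400/36530) = 2.2055…
E_income > 1 ⇒ normal good, luxury.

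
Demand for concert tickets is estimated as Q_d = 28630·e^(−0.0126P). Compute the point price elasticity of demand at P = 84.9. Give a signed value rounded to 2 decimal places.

dQ_d/dP = −0.0126·Q_d = -123.768. At P = 84.9, Q_d = 9822.89.
Ed = (dQ_d/dP)·(P/Q_d) = (-123.768) × (84.9/9822.89) = -1.0697…

-1.07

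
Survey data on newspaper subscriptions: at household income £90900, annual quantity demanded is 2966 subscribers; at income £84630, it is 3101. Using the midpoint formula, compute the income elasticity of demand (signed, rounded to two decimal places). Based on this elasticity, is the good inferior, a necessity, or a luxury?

-0.62; inferior

%ΔQ = (3101 − 2966)/[( 2966 + 3101)/2] = 135/3033.5 = 0.044503…
%ΔIncome = (84630 − 90900)/[( 90900 + 84630)/2] = -6270/87765 = -0.071440…
E_income = (135/3033.5) / (-6270/87765) = -0.6229…
E_income < 0 ⇒ inferior good.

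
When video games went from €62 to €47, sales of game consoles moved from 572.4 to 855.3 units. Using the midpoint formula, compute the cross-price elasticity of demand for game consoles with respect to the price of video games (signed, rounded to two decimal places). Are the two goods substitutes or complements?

-1.44; complements

%ΔQ_{game consoles} = (855.3 − 572.4)/avg = 282.9/713.85 = 0.396301…
%ΔP_{video games} = (47 − 62)/avg = -15/54.5 = -0.275229…
E_cross = (282.9/713.85) / (-15/54.5) = -1.4398…
E_cross < 0 ⇒ the goods are complements.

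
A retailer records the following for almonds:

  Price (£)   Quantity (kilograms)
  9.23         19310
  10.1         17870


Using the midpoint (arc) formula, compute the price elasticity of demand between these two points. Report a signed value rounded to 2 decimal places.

%ΔQ = (17870 − 19310) / [(19310 + 17870)/2] = -1440/18590 = -0.077461…
%ΔP = (10.1 − 9.23) / [(9.23 + 10.1)/2] = 0.87/9.665 = 0.090015…
Arc Ed = %ΔQ / %ΔP = (-1440/18590) / (0.87/9.665) = -0.8605…

-0.86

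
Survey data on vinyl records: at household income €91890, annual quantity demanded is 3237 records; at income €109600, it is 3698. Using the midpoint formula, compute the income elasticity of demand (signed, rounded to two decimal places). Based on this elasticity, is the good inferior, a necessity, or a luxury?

%ΔQ = (3698 − 3237)/[( 3237 + 3698)/2] = 461/3467.5 = 0.132948…
%ΔIncome = (109600 − 91890)/[( 91890 + 109600)/2] = 17710/100745 = 0.175790…
E_income = (461/3467.5) / (17710/100745) = 0.7562…
0 < E_income < 1 ⇒ normal good, necessity.

0.76; necessity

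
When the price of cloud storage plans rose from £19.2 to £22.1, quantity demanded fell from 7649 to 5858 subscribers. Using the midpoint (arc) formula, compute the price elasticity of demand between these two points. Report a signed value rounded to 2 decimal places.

-1.89

%ΔQ = (5858 − 7649) / [(7649 + 5858)/2] = -1791/6753.5 = -0.265195…
%ΔP = (22.1 − 19.2) / [(19.2 + 22.1)/2] = 2.9/20.65 = 0.140435…
Arc Ed = %ΔQ / %ΔP = (-1791/6753.5) / (2.9/20.65) = -1.8883…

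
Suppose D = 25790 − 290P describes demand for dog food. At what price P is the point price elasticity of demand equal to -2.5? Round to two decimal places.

Ed = −290P/(25790 − 290P). Set this equal to -2.5:
290P = 2.5·(25790 − 290P) ⇒ 290P(1 + 2.5) = 2.5·25790
P = 2.5·25790 / (290·3.5) = 63.5221…

63.52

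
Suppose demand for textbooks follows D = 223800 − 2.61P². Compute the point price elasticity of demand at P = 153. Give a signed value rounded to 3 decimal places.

dD/dP = −2·2.61·P = -798.66. At P = 153, D = 162702.51.
Ed = (dD/dP)·(P/D) = (-798.66) × (153/162702.51) = -0.75103…

-0.751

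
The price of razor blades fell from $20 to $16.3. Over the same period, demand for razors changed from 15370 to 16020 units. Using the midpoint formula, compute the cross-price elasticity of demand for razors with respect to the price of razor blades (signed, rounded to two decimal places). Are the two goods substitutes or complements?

%ΔQ_{razors} = (16020 − 15370)/avg = 650/15695 = 0.041414…
%ΔP_{razor blades} = (16.3 − 20)/avg = -3.7/18.15 = -0.203856…
E_cross = (650/15695) / (-3.7/18.15) = -0.2031…
E_cross < 0 ⇒ the goods are complements.

-0.20; complements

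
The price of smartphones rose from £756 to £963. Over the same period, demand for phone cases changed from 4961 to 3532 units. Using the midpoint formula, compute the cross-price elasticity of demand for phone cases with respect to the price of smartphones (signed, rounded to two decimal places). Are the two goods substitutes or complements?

%ΔQ_{phone cases} = (3532 − 4961)/avg = -1429/4246.5 = -0.336512…
%ΔP_{smartphones} = (963 − 756)/avg = 207/859.5 = 0.240837…
E_cross = (-1429/4246.5) / (207/859.5) = -1.3972…
E_cross < 0 ⇒ the goods are complements.

-1.40; complements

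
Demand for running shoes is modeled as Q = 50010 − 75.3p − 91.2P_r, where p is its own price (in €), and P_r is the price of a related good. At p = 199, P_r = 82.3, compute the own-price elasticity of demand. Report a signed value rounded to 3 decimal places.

-0.545

At the given values, Q = 50010 − 75.3(199) − 91.2(82.3) = 27519.54.
∂Q/∂p = −75.3.
E = (-75.3) × (199/27519.54) = -0.54451…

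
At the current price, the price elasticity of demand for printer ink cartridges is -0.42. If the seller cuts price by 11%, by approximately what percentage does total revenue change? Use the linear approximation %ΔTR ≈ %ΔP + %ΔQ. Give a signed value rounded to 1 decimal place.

-6.4%

%ΔQ ≈ Ed × %ΔP = (-0.42) × (-11%) = +4.6200%
%ΔTR ≈ %ΔP + %ΔQ = (-11%) + (+4.6200%) = -6.3800%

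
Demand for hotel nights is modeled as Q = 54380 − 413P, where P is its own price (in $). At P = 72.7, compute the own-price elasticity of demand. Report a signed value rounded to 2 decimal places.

At the given values, Q = 54380 − 413(72.7) = 24354.9.
∂Q/∂P = −413.
E = (-413) × (72.7/24354.9) = -1.2328…

-1.23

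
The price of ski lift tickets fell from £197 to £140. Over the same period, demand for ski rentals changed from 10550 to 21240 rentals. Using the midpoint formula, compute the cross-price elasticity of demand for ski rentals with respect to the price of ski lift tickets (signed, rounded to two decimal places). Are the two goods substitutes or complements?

%ΔQ_{ski rentals} = (21240 − 10550)/avg = 10690/15895 = 0.672538…
%ΔP_{ski lift tickets} = (140 − 197)/avg = -57/168.5 = -0.338278…
E_cross = (10690/15895) / (-57/168.5) = -1.9881…
E_cross < 0 ⇒ the goods are complements.

-1.99; complements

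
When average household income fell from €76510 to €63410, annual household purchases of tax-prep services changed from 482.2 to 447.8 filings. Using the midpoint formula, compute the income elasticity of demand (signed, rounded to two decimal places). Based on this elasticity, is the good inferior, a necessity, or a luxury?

0.40; necessity

%ΔQ = (447.8 − 482.2)/[( 482.2 + 447.8)/2] = -34.4/465 = -0.073978…
%ΔIncome = (63410 − 76510)/[( 76510 + 63410)/2] = -13100/69960 = -0.187249…
E_income = (-34.4/465) / (-13100/69960) = 0.3950…
0 < E_income < 1 ⇒ normal good, necessity.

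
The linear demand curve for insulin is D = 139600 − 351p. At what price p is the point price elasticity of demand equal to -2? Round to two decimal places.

Ed = −351p/(139600 − 351p). Set this equal to -2:
351p = 2·(139600 − 351p) ⇒ 351p(1 + 2) = 2·139600
p = 2·139600 / (351·3) = 265.1471…

265.15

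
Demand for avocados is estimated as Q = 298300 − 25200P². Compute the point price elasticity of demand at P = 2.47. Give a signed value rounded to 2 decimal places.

-2.13

dQ/dP = −2·25200·P = -124488. At P = 2.47, Q = 144557.32.
Ed = (dQ/dP)·(P/Q) = (-124488) × (2.47/144557.32) = -2.1270…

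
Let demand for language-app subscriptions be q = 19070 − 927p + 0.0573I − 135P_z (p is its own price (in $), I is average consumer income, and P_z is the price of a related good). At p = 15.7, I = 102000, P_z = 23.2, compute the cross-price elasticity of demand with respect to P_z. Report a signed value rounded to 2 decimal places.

At the given values, q = 19070 − 927(15.7) + 0.0573(102000) − 135(23.2) = 7228.7.
∂q/∂P_z = -135.
E = (-135) × (23.2/7228.7) = -0.4332…

-0.43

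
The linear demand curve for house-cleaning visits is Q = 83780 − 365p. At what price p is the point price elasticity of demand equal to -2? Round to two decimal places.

Ed = −365p/(83780 − 365p). Set this equal to -2:
365p = 2·(83780 − 365p) ⇒ 365p(1 + 2) = 2·83780
p = 2·83780 / (365·3) = 153.0228…

153.02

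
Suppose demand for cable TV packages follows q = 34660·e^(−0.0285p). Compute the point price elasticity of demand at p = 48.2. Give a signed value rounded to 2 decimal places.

-1.37

dq/dp = −0.0285·q = -250.082. At p = 48.2, q = 8774.82.
Ed = (dq/dp)·(p/q) = (-250.082) × (48.2/8774.82) = -1.3737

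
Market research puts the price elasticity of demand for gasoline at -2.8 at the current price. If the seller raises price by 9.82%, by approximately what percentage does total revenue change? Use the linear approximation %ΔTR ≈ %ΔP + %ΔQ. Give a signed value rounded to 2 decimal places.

%ΔQ ≈ Ed × %ΔP = (-2.8) × (+9.82%) = -27.4960%
%ΔTR ≈ %ΔP + %ΔQ = (+9.82%) + (-27.4960%) = -17.6760%

-17.68%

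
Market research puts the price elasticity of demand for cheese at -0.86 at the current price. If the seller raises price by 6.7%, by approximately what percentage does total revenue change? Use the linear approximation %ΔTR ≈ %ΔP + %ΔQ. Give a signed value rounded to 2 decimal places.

%ΔQ ≈ Ed × %ΔP = (-0.86) × (+6.7%) = -5.7620%
%ΔTR ≈ %ΔP + %ΔQ = (+6.7%) + (-5.7620%) = +0.9380%

+0.94%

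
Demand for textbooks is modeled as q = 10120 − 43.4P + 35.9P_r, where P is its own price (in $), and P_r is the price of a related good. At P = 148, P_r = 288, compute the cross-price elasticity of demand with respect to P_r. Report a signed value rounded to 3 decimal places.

At the given values, q = 10120 − 43.4(148) + 35.9(288) = 14036.
∂q/∂P_r = 35.9.
E = (35.9) × (288/14036) = 0.73662…

0.737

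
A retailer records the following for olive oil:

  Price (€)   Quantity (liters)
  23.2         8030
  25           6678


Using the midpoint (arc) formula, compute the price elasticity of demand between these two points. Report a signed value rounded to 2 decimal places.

%ΔQ = (6678 − 8030) / [(8030 + 6678)/2] = -1352/7354 = -0.183845…
%ΔP = (25 − 23.2) / [(23.2 + 25)/2] = 1.8/24.1 = 0.074688…
Arc Ed = %ΔQ / %ΔP = (-1352/7354) / (1.8/24.1) = -2.4614…

-2.46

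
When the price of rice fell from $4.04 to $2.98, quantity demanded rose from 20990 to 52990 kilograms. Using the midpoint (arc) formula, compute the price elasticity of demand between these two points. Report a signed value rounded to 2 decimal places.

%ΔQ = (52990 − 20990) / [(20990 + 52990)/2] = 32000/36990 = 0.865098…
%ΔP = (2.98 − 4.04) / [(4.04 + 2.98)/2] = -1.06/3.51 = -0.301994…
Arc Ed = %ΔQ / %ΔP = (32000/36990) / (-1.06/3.51) = -2.8646…

-2.86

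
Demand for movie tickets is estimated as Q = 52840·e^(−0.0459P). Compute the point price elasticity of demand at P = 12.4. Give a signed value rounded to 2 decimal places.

dQ/dP = −0.0459·Q = -1372.75. At P = 12.4, Q = 29907.5.
Ed = (dQ/dP)·(P/Q) = (-1372.75) × (12.4/29907.5) = -0.5691…

-0.57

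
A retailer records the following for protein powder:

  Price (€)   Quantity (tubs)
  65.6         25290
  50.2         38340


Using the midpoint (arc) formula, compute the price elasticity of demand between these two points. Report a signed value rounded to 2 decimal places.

%ΔQ = (38340 − 25290) / [(25290 + 38340)/2] = 13050/31815 = 0.410183…
%ΔP = (50.2 − 65.6) / [(65.6 + 50.2)/2] = -15.4/57.9 = -0.265975…
Arc Ed = %ΔQ / %ΔP = (13050/31815) / (-15.4/57.9) = -1.5421…

-1.54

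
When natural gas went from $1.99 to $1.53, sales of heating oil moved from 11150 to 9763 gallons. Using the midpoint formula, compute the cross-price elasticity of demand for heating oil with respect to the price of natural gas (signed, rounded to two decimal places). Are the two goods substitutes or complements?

%ΔQ_{heating oil} = (9763 − 11150)/avg = -1387/10456.5 = -0.132644…
%ΔP_{natural gas} = (1.53 − 1.99)/avg = -0.46/1.76 = -0.261363…
E_cross = (-1387/10456.5) / (-0.46/1.76) = 0.5075…
E_cross > 0 ⇒ the goods are substitutes.

0.51; substitutes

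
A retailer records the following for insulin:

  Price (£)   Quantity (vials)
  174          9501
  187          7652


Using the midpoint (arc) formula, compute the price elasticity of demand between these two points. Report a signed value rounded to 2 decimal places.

%ΔQ = (7652 − 9501) / [(9501 + 7652)/2] = -1849/8576.5 = -0.215589…
%ΔP = (187 − 174) / [(174 + 187)/2] = 13/180.5 = 0.072022…
Arc Ed = %ΔQ / %ΔP = (-1849/8576.5) / (13/180.5) = -2.9933…

-2.99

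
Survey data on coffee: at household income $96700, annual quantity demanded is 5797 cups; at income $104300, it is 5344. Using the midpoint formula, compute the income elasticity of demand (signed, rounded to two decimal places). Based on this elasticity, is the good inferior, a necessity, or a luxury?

-1.08; inferior

%ΔQ = (5344 − 5797)/[( 5797 + 5344)/2] = -453/5570.5 = -0.081321…
%ΔIncome = (104300 − 96700)/[( 96700 + 104300)/2] = 7600/100500 = 0.075621…
E_income = (-453/5570.5) / (7600/100500) = -1.0753…
E_income < 0 ⇒ inferior good.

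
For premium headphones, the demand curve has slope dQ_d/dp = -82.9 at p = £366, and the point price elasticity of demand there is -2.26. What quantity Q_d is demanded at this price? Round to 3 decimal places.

13425.398

Ed = (dQ_d/dp)·(p/Q_d) ⇒ Q_d = (dQ_d/dp)·p/Ed = (-82.9)·366/(-2.26) = 13425.39823…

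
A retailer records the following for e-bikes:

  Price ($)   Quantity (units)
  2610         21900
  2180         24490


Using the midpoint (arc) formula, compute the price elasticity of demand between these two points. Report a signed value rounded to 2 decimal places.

%ΔQ = (24490 − 21900) / [(21900 + 24490)/2] = 2590/23195 = 0.111661…
%ΔP = (2180 − 2610) / [(2610 + 2180)/2] = -430/2395 = -0.179540…
Arc Ed = %ΔQ / %ΔP = (2590/23195) / (-430/2395) = -0.6219…

-0.62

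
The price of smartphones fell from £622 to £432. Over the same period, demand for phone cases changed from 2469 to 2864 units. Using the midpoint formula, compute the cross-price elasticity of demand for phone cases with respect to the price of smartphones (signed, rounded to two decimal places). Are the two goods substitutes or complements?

%ΔQ_{phone cases} = (2864 − 2469)/avg = 395/2666.5 = 0.148134…
%ΔP_{smartphones} = (432 − 622)/avg = -190/527 = -0.360531…
E_cross = (395/2666.5) / (-190/527) = -0.4108…
E_cross < 0 ⇒ the goods are complements.

-0.41; complements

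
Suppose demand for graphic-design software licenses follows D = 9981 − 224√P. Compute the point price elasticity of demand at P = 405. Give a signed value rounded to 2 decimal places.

-0.41

dD/dP = −224/(2√P) = -5.56532. At P = 405, D = 5473.09.
Ed = (dD/dP)·(P/D) = (-5.56532) × (405/5473.09) = -0.4118…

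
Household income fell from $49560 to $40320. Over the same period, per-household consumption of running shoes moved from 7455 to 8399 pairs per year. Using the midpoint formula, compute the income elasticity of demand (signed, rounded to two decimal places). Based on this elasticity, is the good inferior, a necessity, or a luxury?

-0.58; inferior

%ΔQ = (8399 − 7455)/[( 7455 + 8399)/2] = 944/7927 = 0.119086…
%ΔIncome = (40320 − 49560)/[( 49560 + 40320)/2] = -9240/44940 = -0.205607…
E_income = (944/7927) / (-9240/44940) = -0.5791…
E_income < 0 ⇒ inferior good.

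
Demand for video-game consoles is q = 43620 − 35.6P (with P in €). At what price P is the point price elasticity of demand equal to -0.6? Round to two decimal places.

Ed = −35.6P/(43620 − 35.6P). Set this equal to -0.6:
35.6P = 0.6·(43620 − 35.6P) ⇒ 35.6P(1 + 0.6) = 0.6·43620
P = 0.6·43620 / (35.6·1.6) = 459.4803…

459.48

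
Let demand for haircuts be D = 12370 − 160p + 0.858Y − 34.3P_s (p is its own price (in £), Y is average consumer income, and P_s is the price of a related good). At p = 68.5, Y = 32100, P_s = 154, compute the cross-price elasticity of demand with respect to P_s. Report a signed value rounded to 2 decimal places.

At the given values, D = 12370 − 160(68.5) + 0.858(32100) − 34.3(154) = 23669.6.
∂D/∂P_s = -34.3.
E = (-34.3) × (154/23669.6) = -0.2231…

-0.22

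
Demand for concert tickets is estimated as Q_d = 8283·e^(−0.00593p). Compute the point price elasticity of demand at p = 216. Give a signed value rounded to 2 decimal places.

dQ_d/dp = −0.00593·Q_d = -13.6447. At p = 216, Q_d = 2300.96.
Ed = (dQ_d/dp)·(p/Q_d) = (-13.6447) × (216/2300.96) = -1.2808…

-1.28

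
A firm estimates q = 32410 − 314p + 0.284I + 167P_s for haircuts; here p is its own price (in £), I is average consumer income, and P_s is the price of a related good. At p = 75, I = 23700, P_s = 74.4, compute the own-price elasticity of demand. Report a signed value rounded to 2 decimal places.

At the given values, q = 32410 − 314(75) + 0.284(23700) + 167(74.4) = 28015.6.
∂q/∂p = −314.
E = (-314) × (75/28015.6) = -0.8406…

-0.84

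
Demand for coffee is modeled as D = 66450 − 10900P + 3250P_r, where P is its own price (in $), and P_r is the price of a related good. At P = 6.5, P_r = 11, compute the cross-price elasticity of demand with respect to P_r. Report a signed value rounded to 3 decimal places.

At the given values, D = 66450 − 10900(6.5) + 3250(11) = 31350.
∂D/∂P_r = 3250.
E = (3250) × (11/31350) = 1.14035…

1.140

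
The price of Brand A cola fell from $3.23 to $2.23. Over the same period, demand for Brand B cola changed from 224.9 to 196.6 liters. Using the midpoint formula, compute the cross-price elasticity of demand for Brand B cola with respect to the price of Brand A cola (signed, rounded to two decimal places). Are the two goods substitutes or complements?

0.37; substitutes

%ΔQ_{Brand B cola} = (196.6 − 224.9)/avg = -28.3/210.75 = -0.134282…
%ΔP_{Brand A cola} = (2.23 − 3.23)/avg = -1/2.73 = -0.366300…
E_cross = (-28.3/210.75) / (-1/2.73) = 0.3665…
E_cross > 0 ⇒ the goods are substitutes.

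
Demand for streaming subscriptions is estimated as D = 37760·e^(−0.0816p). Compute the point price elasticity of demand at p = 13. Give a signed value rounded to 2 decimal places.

-1.06

dD/dp = −0.0816·D = -1066.65. At p = 13, D = 13071.7.
Ed = (dD/dp)·(p/D) = (-1066.65) × (13/13071.7) = -1.0608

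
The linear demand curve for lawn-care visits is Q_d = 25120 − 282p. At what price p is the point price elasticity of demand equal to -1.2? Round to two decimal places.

48.59

Ed = −282p/(25120 − 282p). Set this equal to -1.2:
282p = 1.2·(25120 − 282p) ⇒ 282p(1 + 1.2) = 1.2·25120
p = 1.2·25120 / (282·2.2) = 48.5880…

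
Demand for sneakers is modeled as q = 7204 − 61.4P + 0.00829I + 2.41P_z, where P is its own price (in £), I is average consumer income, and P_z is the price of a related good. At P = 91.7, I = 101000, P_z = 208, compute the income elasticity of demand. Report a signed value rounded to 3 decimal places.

0.288

At the given values, q = 7204 − 61.4(91.7) + 0.00829(101000) + 2.41(208) = 2912.19.
∂q/∂I = 0.00829.
E = (0.00829) × (101000/2912.19) = 0.28751…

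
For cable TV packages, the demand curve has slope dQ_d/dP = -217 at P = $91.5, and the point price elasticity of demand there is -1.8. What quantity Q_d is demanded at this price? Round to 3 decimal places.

11030.833

Ed = (dQ_d/dP)·(P/Q_d) ⇒ Q_d = (dQ_d/dP)·P/Ed = (-217)·91.5/(-1.8) = 11030.83333…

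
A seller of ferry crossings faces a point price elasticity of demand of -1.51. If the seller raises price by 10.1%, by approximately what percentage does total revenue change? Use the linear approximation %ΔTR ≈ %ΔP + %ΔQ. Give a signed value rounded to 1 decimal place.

%ΔQ ≈ Ed × %ΔP = (-1.51) × (+10.1%) = -15.2510%
%ΔTR ≈ %ΔP + %ΔQ = (+10.1%) + (-15.2510%) = -5.1510%

-5.2%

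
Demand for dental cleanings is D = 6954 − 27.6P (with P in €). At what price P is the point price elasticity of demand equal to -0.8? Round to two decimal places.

Ed = −27.6P/(6954 − 27.6P). Set this equal to -0.8:
27.6P = 0.8·(6954 − 27.6P) ⇒ 27.6P(1 + 0.8) = 0.8·6954
P = 0.8·6954 / (27.6·1.8) = 111.9806…

111.98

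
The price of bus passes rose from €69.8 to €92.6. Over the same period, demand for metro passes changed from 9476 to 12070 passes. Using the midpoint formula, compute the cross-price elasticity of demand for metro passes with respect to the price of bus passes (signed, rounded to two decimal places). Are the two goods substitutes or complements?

%ΔQ_{metro passes} = (12070 − 9476)/avg = 2594/10773 = 0.240787…
%ΔP_{bus passes} = (92.6 − 69.8)/avg = 22.8/81.2 = 0.280788…
E_cross = (2594/10773) / (22.8/81.2) = 0.8575…
E_cross > 0 ⇒ the goods are substitutes.

0.86; substitutes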